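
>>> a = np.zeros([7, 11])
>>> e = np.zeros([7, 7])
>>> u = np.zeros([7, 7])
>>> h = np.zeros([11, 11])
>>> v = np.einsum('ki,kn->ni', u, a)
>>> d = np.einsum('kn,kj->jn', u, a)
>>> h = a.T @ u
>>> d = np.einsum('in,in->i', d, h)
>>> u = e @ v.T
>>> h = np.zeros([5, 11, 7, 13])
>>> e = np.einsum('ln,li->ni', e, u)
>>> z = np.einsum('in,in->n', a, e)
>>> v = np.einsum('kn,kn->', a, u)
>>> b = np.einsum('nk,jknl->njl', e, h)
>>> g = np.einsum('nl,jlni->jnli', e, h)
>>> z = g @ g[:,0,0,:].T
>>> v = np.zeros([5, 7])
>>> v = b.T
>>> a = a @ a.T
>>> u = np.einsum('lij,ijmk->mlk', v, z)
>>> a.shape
(7, 7)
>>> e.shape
(7, 11)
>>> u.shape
(11, 13, 5)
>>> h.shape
(5, 11, 7, 13)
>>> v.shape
(13, 5, 7)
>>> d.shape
(11,)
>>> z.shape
(5, 7, 11, 5)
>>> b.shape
(7, 5, 13)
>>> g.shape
(5, 7, 11, 13)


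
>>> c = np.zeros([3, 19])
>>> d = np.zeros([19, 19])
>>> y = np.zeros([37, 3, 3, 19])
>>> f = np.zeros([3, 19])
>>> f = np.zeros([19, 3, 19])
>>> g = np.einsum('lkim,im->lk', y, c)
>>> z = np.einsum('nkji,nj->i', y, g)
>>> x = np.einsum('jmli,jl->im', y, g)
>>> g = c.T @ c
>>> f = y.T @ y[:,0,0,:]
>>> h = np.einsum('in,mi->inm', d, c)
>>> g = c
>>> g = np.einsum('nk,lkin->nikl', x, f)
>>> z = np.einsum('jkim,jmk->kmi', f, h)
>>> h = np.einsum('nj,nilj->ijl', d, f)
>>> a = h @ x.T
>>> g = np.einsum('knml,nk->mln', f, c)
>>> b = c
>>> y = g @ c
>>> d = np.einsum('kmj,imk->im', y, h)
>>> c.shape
(3, 19)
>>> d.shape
(3, 19)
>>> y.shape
(3, 19, 19)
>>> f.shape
(19, 3, 3, 19)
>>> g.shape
(3, 19, 3)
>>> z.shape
(3, 19, 3)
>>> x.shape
(19, 3)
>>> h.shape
(3, 19, 3)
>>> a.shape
(3, 19, 19)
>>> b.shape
(3, 19)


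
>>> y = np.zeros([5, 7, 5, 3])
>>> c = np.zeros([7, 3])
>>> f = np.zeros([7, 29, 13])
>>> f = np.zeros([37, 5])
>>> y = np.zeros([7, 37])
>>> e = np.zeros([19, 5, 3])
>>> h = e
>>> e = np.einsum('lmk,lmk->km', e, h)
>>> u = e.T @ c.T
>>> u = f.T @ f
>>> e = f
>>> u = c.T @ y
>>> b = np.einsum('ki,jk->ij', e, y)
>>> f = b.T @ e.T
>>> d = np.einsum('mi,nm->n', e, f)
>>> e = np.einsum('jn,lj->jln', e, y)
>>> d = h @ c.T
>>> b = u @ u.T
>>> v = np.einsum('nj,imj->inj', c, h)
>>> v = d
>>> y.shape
(7, 37)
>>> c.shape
(7, 3)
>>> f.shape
(7, 37)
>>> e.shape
(37, 7, 5)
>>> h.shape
(19, 5, 3)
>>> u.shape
(3, 37)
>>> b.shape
(3, 3)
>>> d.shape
(19, 5, 7)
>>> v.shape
(19, 5, 7)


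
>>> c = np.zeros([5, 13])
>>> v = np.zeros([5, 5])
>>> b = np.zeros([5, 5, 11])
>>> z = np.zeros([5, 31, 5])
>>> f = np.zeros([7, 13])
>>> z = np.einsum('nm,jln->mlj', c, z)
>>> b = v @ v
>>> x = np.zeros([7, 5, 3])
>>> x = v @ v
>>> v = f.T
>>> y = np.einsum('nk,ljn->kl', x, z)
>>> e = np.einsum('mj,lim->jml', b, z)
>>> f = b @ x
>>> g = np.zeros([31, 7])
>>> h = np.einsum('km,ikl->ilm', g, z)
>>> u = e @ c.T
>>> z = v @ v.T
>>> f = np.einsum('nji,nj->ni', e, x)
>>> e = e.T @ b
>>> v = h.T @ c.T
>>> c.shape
(5, 13)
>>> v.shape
(7, 5, 5)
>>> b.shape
(5, 5)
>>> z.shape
(13, 13)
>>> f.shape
(5, 13)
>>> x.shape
(5, 5)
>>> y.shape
(5, 13)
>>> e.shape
(13, 5, 5)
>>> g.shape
(31, 7)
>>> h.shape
(13, 5, 7)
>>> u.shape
(5, 5, 5)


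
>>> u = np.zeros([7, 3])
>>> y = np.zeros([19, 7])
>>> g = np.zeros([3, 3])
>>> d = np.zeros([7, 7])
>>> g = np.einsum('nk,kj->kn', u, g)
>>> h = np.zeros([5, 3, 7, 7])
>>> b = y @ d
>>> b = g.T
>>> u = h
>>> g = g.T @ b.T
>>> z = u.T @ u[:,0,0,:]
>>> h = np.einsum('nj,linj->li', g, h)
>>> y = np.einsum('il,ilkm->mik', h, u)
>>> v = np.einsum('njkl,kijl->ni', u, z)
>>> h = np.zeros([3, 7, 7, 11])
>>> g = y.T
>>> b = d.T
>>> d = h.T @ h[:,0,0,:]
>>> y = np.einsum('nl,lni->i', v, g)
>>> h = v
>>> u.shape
(5, 3, 7, 7)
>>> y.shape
(7,)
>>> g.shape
(7, 5, 7)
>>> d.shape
(11, 7, 7, 11)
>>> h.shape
(5, 7)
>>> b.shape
(7, 7)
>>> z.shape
(7, 7, 3, 7)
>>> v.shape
(5, 7)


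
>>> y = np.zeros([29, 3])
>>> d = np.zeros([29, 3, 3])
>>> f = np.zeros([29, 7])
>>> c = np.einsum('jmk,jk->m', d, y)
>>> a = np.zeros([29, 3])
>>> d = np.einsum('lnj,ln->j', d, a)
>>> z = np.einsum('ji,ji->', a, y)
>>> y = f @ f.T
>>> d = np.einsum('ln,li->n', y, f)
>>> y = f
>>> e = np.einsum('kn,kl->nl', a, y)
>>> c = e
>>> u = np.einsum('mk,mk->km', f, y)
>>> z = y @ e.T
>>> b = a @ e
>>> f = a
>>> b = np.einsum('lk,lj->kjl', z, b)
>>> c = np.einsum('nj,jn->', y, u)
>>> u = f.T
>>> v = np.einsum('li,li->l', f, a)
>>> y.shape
(29, 7)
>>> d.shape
(29,)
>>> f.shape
(29, 3)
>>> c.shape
()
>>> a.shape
(29, 3)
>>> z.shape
(29, 3)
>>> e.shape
(3, 7)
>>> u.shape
(3, 29)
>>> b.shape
(3, 7, 29)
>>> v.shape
(29,)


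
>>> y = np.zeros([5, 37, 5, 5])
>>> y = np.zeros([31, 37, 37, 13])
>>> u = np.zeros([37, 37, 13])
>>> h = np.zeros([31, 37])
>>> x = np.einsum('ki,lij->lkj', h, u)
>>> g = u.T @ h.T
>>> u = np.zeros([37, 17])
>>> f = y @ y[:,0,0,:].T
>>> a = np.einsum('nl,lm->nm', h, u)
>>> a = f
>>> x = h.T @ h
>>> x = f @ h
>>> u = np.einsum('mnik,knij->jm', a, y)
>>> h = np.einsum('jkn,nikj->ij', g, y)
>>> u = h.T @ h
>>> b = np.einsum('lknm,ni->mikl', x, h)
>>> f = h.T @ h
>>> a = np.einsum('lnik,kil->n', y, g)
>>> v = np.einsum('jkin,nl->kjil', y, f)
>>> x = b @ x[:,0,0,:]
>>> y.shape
(31, 37, 37, 13)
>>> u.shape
(13, 13)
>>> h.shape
(37, 13)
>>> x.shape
(37, 13, 37, 37)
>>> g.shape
(13, 37, 31)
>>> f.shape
(13, 13)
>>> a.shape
(37,)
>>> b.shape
(37, 13, 37, 31)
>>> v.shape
(37, 31, 37, 13)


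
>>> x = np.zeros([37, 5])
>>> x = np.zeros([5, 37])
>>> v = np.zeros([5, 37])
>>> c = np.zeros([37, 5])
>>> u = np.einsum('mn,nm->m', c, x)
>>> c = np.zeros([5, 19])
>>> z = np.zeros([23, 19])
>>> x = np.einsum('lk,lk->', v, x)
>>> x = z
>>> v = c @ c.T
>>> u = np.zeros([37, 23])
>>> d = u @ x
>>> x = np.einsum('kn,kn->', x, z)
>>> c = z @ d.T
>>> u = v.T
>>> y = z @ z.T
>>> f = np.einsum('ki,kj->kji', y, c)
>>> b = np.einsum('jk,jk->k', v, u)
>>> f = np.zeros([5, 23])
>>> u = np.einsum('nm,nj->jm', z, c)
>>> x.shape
()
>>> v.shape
(5, 5)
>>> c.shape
(23, 37)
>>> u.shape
(37, 19)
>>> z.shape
(23, 19)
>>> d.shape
(37, 19)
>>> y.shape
(23, 23)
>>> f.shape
(5, 23)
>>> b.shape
(5,)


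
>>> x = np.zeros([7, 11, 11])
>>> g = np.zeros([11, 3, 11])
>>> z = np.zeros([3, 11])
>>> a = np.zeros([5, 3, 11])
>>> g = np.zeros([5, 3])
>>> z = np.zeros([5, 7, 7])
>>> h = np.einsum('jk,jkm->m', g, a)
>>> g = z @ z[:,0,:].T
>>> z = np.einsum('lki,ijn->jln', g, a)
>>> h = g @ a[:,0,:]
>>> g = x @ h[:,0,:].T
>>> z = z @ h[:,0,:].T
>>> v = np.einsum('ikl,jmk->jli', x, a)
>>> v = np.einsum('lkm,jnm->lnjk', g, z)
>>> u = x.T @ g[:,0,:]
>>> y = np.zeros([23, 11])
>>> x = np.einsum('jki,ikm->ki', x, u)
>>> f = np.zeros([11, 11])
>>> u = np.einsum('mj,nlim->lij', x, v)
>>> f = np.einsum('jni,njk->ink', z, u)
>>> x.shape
(11, 11)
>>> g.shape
(7, 11, 5)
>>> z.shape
(3, 5, 5)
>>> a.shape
(5, 3, 11)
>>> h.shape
(5, 7, 11)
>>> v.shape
(7, 5, 3, 11)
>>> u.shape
(5, 3, 11)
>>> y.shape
(23, 11)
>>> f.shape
(5, 5, 11)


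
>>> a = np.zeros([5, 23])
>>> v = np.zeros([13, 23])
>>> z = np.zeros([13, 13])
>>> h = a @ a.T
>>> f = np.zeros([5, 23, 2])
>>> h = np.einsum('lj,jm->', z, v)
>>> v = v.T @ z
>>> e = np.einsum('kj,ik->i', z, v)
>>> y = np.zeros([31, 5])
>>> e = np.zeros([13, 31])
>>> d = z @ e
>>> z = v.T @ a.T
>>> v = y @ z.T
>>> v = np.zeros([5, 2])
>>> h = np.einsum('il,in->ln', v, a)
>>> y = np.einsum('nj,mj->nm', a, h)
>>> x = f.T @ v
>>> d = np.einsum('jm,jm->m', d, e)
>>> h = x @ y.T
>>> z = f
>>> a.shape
(5, 23)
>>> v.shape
(5, 2)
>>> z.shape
(5, 23, 2)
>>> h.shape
(2, 23, 5)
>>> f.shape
(5, 23, 2)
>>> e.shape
(13, 31)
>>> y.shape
(5, 2)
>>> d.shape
(31,)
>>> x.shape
(2, 23, 2)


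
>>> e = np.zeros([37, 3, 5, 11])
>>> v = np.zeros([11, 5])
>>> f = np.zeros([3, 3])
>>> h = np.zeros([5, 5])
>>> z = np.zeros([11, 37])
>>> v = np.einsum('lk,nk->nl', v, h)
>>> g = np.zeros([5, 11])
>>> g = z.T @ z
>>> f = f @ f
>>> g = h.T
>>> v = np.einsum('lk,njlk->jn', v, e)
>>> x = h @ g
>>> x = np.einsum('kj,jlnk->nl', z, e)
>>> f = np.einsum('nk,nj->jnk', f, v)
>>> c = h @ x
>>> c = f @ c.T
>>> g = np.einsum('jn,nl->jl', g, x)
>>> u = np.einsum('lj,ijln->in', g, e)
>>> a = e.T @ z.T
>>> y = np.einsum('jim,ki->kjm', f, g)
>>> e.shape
(37, 3, 5, 11)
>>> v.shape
(3, 37)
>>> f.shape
(37, 3, 3)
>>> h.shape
(5, 5)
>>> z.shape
(11, 37)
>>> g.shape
(5, 3)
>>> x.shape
(5, 3)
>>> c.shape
(37, 3, 5)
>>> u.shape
(37, 11)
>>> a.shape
(11, 5, 3, 11)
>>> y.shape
(5, 37, 3)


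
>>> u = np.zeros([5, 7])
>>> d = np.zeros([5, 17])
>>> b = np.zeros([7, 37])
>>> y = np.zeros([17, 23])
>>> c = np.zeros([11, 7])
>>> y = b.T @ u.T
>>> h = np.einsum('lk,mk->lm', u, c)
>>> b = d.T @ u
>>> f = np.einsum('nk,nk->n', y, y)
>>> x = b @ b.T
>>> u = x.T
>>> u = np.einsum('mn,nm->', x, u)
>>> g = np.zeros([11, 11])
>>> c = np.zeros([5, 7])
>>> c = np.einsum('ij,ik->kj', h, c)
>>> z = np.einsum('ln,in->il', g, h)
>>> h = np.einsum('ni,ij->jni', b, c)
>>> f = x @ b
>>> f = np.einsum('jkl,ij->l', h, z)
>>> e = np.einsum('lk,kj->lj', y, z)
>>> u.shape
()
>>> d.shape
(5, 17)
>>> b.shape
(17, 7)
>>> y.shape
(37, 5)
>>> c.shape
(7, 11)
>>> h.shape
(11, 17, 7)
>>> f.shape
(7,)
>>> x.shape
(17, 17)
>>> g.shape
(11, 11)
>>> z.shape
(5, 11)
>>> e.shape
(37, 11)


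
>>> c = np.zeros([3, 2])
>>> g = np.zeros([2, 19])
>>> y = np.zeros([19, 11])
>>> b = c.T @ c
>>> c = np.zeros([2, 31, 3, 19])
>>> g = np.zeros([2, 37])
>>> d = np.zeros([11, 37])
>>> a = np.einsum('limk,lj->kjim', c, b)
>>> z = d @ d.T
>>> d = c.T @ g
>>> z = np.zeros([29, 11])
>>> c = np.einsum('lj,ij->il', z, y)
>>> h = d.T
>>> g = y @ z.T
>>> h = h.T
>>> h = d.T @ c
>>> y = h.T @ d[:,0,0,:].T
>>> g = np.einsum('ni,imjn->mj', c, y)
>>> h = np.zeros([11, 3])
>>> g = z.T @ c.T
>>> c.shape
(19, 29)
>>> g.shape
(11, 19)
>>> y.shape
(29, 3, 31, 19)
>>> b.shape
(2, 2)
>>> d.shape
(19, 3, 31, 37)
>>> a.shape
(19, 2, 31, 3)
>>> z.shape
(29, 11)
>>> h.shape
(11, 3)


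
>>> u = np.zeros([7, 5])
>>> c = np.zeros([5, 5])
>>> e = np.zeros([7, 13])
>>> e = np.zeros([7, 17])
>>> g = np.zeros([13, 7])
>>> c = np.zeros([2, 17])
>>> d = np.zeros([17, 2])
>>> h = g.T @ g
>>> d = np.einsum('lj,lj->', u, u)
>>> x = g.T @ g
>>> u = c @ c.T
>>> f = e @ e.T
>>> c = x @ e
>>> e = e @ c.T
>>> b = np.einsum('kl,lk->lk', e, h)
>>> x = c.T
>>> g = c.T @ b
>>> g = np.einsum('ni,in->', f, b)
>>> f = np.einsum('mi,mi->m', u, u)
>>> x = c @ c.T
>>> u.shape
(2, 2)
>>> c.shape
(7, 17)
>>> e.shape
(7, 7)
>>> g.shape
()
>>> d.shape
()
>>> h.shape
(7, 7)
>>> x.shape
(7, 7)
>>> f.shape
(2,)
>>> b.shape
(7, 7)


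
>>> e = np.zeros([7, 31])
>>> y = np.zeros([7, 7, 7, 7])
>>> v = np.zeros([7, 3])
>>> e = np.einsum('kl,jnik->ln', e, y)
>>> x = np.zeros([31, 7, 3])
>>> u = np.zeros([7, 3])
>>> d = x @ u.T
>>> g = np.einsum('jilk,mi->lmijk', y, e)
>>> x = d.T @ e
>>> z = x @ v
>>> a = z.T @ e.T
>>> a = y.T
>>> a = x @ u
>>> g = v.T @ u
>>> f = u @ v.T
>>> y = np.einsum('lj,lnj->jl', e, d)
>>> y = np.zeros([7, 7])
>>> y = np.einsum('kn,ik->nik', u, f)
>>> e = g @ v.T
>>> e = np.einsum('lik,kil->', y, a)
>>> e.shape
()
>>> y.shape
(3, 7, 7)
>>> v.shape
(7, 3)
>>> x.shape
(7, 7, 7)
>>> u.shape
(7, 3)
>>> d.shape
(31, 7, 7)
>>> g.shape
(3, 3)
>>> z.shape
(7, 7, 3)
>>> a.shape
(7, 7, 3)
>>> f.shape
(7, 7)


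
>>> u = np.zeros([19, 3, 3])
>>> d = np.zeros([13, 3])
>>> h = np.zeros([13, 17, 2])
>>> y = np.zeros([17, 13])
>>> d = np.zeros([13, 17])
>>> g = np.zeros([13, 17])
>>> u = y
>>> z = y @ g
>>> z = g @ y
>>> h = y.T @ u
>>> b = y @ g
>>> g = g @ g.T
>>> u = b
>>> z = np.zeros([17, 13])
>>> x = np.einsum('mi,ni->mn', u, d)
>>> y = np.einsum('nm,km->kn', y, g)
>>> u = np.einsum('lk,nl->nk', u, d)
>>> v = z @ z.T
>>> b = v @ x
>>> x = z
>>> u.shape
(13, 17)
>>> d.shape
(13, 17)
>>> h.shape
(13, 13)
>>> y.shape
(13, 17)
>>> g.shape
(13, 13)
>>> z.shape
(17, 13)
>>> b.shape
(17, 13)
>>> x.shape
(17, 13)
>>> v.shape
(17, 17)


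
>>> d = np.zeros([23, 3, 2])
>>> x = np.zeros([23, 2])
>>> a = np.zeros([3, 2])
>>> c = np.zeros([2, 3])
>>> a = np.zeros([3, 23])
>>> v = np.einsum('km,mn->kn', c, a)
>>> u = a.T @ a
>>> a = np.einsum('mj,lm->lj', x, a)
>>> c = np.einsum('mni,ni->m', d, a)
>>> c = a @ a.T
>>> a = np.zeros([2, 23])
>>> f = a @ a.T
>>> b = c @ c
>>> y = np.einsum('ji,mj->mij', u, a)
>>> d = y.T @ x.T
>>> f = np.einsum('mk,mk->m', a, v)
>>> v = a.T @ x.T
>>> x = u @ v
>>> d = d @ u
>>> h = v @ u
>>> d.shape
(23, 23, 23)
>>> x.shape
(23, 23)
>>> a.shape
(2, 23)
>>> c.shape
(3, 3)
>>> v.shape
(23, 23)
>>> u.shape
(23, 23)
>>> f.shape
(2,)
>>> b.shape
(3, 3)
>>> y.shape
(2, 23, 23)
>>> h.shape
(23, 23)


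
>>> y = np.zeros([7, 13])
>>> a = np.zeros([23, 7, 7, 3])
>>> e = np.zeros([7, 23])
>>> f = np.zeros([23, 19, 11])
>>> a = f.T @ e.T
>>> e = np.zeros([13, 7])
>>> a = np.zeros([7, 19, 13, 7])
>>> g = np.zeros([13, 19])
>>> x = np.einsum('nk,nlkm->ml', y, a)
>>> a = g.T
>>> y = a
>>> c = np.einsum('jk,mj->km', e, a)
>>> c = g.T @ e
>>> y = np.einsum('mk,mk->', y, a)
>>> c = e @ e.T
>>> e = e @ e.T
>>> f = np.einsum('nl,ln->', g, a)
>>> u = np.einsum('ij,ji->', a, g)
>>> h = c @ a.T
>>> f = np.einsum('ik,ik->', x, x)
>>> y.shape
()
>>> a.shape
(19, 13)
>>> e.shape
(13, 13)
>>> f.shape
()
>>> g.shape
(13, 19)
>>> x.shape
(7, 19)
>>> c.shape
(13, 13)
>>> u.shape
()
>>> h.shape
(13, 19)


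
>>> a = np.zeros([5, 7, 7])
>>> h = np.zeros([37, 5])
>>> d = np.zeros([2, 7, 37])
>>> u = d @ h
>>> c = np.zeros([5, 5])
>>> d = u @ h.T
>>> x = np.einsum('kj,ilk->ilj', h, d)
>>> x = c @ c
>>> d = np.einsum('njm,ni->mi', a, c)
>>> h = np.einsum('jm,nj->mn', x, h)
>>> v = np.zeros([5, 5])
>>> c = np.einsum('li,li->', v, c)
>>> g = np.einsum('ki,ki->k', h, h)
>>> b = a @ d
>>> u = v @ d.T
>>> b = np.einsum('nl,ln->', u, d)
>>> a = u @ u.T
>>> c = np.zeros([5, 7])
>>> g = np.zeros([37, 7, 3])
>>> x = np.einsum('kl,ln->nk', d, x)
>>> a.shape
(5, 5)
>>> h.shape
(5, 37)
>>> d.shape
(7, 5)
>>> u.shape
(5, 7)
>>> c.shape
(5, 7)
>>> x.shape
(5, 7)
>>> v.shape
(5, 5)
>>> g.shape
(37, 7, 3)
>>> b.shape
()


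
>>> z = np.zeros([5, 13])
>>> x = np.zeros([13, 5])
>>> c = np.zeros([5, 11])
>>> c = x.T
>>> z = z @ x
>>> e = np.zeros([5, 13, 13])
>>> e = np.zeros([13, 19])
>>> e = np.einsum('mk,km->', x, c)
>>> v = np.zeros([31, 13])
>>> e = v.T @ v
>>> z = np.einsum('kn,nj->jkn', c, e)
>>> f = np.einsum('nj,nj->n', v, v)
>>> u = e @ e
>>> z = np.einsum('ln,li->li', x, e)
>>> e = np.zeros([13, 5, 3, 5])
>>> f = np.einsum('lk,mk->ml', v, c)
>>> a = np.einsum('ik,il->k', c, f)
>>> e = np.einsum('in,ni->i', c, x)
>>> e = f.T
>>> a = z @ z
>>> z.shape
(13, 13)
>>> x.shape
(13, 5)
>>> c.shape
(5, 13)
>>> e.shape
(31, 5)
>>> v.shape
(31, 13)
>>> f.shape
(5, 31)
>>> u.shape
(13, 13)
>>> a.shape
(13, 13)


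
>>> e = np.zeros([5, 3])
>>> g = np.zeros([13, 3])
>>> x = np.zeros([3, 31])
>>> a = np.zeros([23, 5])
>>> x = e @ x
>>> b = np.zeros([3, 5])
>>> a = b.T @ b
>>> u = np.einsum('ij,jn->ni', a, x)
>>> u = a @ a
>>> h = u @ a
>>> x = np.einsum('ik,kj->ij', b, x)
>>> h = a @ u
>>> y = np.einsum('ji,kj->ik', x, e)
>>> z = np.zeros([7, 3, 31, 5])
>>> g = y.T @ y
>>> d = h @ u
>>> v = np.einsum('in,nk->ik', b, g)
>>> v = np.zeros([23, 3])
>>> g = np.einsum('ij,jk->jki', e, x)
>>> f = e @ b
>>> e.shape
(5, 3)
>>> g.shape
(3, 31, 5)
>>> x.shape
(3, 31)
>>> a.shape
(5, 5)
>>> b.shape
(3, 5)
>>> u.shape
(5, 5)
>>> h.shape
(5, 5)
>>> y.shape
(31, 5)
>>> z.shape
(7, 3, 31, 5)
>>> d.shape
(5, 5)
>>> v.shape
(23, 3)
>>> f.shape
(5, 5)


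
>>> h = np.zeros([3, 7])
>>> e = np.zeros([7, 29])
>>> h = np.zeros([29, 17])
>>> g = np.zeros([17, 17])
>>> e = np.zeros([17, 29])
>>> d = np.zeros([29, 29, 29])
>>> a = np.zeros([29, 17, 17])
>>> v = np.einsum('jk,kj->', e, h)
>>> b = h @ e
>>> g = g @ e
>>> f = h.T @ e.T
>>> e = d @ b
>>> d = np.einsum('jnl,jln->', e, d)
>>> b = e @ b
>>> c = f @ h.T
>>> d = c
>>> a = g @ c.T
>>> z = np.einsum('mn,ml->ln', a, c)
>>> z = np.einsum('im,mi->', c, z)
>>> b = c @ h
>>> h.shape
(29, 17)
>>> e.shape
(29, 29, 29)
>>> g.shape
(17, 29)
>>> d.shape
(17, 29)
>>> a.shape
(17, 17)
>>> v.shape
()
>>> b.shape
(17, 17)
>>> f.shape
(17, 17)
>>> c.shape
(17, 29)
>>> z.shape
()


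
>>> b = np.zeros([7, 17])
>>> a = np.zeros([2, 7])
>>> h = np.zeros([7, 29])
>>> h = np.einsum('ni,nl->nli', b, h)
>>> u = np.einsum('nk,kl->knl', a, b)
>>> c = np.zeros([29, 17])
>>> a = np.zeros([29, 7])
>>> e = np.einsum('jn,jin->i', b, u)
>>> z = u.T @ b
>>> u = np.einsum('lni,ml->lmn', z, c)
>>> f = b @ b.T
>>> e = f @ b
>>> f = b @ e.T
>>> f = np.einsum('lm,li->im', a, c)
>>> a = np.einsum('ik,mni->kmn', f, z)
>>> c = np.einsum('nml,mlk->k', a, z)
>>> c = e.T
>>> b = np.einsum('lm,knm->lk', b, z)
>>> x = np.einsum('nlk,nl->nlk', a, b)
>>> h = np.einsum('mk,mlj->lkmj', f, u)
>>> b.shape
(7, 17)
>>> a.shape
(7, 17, 2)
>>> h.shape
(29, 7, 17, 2)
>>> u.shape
(17, 29, 2)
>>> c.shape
(17, 7)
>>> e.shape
(7, 17)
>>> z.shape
(17, 2, 17)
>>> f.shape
(17, 7)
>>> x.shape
(7, 17, 2)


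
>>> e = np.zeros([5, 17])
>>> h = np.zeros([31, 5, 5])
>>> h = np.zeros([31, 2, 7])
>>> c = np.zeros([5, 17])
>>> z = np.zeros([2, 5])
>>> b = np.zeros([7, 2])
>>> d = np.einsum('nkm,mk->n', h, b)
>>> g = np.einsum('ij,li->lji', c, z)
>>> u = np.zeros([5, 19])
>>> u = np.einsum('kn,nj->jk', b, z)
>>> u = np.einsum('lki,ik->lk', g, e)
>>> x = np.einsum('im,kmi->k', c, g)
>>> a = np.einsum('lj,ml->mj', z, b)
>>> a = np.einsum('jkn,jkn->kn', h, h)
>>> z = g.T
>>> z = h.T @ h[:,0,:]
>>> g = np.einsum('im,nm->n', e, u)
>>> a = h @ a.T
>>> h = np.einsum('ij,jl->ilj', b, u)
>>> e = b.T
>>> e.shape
(2, 7)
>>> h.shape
(7, 17, 2)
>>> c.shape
(5, 17)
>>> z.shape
(7, 2, 7)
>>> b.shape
(7, 2)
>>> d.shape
(31,)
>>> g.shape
(2,)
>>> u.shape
(2, 17)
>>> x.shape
(2,)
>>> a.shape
(31, 2, 2)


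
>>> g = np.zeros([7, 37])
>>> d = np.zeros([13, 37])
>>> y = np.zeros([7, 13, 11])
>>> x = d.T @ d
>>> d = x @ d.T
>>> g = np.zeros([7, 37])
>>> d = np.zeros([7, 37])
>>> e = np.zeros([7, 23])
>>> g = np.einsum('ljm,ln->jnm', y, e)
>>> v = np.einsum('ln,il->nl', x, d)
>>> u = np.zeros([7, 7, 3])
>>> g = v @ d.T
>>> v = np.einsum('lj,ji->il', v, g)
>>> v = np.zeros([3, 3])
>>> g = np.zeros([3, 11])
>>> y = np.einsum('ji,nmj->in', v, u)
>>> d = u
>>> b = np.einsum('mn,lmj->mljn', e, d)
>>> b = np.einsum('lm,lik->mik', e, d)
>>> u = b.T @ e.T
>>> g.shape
(3, 11)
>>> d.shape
(7, 7, 3)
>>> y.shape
(3, 7)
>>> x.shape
(37, 37)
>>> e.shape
(7, 23)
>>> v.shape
(3, 3)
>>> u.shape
(3, 7, 7)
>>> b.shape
(23, 7, 3)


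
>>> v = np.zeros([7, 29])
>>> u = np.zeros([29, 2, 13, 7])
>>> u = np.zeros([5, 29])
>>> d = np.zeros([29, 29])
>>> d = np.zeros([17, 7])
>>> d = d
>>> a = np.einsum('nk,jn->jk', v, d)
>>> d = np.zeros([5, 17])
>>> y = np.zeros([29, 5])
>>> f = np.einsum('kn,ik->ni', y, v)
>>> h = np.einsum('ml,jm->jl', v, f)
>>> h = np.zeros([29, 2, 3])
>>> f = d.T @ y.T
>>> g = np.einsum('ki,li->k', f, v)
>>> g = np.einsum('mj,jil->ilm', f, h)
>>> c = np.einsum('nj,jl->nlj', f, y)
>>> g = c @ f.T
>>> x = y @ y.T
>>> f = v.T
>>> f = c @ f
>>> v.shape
(7, 29)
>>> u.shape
(5, 29)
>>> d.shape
(5, 17)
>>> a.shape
(17, 29)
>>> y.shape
(29, 5)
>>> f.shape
(17, 5, 7)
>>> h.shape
(29, 2, 3)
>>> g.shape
(17, 5, 17)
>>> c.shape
(17, 5, 29)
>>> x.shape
(29, 29)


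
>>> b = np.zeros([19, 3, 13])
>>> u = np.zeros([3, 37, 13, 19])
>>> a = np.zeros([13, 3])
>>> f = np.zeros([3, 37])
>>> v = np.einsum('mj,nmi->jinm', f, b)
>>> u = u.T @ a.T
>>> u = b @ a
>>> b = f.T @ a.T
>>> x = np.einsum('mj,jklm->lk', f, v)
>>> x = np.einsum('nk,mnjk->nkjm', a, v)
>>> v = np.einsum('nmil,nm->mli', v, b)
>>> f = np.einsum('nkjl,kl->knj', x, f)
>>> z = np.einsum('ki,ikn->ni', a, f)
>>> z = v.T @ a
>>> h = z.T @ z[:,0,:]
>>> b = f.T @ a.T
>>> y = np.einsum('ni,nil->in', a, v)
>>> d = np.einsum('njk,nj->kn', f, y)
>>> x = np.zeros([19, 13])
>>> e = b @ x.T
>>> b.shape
(19, 13, 13)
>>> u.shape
(19, 3, 3)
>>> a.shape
(13, 3)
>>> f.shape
(3, 13, 19)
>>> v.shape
(13, 3, 19)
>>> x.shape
(19, 13)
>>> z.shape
(19, 3, 3)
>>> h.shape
(3, 3, 3)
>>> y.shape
(3, 13)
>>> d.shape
(19, 3)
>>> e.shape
(19, 13, 19)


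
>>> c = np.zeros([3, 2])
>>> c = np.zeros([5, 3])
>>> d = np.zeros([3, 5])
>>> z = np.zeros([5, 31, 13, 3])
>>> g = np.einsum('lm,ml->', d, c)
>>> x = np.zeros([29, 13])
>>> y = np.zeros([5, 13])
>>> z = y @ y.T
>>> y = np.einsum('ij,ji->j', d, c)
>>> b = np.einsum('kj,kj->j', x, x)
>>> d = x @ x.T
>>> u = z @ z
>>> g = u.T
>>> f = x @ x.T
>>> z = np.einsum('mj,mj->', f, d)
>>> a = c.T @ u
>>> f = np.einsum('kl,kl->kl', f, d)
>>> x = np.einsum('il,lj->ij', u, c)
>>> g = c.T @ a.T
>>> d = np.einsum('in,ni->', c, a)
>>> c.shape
(5, 3)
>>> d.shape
()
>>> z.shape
()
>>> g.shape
(3, 3)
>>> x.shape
(5, 3)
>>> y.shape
(5,)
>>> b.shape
(13,)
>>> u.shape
(5, 5)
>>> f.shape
(29, 29)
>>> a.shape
(3, 5)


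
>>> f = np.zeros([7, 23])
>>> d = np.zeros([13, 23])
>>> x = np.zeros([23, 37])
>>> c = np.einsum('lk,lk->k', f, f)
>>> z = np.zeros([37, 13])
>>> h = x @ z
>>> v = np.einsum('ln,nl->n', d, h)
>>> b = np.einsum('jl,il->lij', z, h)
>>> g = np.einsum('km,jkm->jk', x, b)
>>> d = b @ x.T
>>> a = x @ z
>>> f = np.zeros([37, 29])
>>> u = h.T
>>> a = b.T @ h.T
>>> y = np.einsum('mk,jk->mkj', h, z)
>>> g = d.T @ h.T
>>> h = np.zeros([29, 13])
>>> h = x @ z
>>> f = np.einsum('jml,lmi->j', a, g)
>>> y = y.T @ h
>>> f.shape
(37,)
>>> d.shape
(13, 23, 23)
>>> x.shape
(23, 37)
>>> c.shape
(23,)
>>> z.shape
(37, 13)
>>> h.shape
(23, 13)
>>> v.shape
(23,)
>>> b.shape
(13, 23, 37)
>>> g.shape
(23, 23, 23)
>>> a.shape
(37, 23, 23)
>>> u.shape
(13, 23)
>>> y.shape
(37, 13, 13)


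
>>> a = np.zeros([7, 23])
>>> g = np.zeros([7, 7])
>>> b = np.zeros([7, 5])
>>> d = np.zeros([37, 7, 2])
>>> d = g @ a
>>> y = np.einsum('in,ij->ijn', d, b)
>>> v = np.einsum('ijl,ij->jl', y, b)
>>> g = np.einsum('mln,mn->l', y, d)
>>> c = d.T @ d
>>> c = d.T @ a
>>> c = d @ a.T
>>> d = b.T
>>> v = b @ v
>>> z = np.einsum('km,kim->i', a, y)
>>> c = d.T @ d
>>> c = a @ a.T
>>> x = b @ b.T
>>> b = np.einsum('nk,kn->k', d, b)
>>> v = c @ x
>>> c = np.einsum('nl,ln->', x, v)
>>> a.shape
(7, 23)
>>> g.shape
(5,)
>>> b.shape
(7,)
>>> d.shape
(5, 7)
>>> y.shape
(7, 5, 23)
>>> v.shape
(7, 7)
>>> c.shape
()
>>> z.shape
(5,)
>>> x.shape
(7, 7)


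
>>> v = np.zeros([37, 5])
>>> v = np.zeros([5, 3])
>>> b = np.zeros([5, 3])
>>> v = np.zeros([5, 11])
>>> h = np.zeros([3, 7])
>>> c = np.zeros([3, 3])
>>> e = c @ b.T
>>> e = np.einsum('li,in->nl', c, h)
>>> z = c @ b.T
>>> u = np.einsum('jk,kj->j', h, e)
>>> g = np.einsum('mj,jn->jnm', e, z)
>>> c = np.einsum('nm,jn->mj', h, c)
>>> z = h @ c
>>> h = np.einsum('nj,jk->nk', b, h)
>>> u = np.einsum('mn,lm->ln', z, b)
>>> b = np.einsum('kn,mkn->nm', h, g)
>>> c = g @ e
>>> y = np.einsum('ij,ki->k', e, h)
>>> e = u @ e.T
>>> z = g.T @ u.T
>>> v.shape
(5, 11)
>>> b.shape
(7, 3)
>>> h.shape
(5, 7)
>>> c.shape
(3, 5, 3)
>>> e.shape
(5, 7)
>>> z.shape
(7, 5, 5)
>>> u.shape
(5, 3)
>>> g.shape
(3, 5, 7)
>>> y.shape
(5,)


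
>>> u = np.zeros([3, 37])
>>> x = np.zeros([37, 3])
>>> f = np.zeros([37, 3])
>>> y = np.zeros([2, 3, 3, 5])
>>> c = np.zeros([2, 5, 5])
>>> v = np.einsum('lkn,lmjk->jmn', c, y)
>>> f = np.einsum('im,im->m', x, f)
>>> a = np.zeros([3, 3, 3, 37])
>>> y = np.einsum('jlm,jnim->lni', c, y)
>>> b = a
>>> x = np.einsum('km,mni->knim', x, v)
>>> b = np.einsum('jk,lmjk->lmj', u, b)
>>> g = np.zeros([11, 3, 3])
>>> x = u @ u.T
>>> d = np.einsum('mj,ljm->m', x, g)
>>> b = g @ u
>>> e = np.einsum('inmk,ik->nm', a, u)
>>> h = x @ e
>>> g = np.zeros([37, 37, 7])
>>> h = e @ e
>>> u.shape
(3, 37)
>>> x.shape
(3, 3)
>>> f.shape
(3,)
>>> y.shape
(5, 3, 3)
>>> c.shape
(2, 5, 5)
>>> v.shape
(3, 3, 5)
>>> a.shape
(3, 3, 3, 37)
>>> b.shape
(11, 3, 37)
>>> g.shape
(37, 37, 7)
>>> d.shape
(3,)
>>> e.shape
(3, 3)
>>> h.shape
(3, 3)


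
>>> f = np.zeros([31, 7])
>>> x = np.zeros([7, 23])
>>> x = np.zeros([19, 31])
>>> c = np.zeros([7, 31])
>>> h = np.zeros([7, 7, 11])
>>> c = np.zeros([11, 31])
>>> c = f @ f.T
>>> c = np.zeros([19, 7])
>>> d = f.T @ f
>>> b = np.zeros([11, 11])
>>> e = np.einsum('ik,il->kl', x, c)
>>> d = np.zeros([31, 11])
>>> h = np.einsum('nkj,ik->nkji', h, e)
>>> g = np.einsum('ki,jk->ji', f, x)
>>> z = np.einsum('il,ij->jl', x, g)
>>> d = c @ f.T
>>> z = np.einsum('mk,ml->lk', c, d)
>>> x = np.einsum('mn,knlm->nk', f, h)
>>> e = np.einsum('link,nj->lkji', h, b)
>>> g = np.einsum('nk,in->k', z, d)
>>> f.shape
(31, 7)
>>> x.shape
(7, 7)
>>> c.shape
(19, 7)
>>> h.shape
(7, 7, 11, 31)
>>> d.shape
(19, 31)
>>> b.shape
(11, 11)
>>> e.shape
(7, 31, 11, 7)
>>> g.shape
(7,)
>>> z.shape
(31, 7)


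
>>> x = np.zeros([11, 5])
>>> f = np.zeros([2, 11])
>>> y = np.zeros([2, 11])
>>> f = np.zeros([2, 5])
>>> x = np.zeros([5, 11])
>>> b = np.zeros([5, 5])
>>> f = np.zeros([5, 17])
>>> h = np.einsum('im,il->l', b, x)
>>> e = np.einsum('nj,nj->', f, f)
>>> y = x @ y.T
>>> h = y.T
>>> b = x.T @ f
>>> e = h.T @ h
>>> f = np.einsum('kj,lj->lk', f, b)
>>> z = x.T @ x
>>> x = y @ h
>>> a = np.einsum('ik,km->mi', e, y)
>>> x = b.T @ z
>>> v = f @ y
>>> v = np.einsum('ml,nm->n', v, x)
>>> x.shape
(17, 11)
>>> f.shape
(11, 5)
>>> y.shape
(5, 2)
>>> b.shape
(11, 17)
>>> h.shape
(2, 5)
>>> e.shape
(5, 5)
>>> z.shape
(11, 11)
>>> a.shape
(2, 5)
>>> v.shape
(17,)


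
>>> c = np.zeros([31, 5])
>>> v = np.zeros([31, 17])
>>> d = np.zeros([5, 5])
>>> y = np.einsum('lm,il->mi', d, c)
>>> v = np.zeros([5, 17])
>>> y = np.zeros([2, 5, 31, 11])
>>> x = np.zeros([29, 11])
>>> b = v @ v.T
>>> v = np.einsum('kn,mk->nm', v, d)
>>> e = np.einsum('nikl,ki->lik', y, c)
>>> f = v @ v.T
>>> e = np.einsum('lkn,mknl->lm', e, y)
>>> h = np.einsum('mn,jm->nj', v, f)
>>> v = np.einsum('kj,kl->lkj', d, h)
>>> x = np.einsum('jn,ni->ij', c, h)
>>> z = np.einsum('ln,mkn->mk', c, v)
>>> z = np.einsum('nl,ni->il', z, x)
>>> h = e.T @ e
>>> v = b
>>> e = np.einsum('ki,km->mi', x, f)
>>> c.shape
(31, 5)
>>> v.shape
(5, 5)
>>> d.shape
(5, 5)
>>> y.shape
(2, 5, 31, 11)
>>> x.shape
(17, 31)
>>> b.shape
(5, 5)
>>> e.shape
(17, 31)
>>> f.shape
(17, 17)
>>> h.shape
(2, 2)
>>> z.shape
(31, 5)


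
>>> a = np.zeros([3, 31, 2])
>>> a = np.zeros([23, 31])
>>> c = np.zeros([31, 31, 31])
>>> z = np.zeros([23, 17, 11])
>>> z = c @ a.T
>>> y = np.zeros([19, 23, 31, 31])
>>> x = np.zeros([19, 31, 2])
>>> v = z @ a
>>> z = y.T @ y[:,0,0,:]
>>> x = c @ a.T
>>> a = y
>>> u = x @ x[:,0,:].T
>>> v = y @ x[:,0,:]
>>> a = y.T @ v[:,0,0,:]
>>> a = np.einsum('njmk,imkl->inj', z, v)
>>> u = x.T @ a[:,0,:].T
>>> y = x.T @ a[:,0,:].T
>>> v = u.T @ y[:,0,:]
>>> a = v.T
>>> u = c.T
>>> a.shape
(19, 31, 19)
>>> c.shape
(31, 31, 31)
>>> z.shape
(31, 31, 23, 31)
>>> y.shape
(23, 31, 19)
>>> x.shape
(31, 31, 23)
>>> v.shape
(19, 31, 19)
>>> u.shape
(31, 31, 31)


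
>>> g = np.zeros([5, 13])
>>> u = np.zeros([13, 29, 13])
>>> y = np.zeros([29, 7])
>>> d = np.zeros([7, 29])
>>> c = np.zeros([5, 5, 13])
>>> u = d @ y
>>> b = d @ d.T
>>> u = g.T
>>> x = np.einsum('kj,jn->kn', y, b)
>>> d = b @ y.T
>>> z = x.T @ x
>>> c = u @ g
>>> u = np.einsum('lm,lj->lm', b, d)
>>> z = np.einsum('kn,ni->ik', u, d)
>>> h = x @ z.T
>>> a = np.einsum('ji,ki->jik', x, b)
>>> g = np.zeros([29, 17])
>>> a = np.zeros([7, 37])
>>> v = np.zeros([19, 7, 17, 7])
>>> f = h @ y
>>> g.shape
(29, 17)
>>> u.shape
(7, 7)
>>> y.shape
(29, 7)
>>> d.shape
(7, 29)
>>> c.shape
(13, 13)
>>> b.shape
(7, 7)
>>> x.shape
(29, 7)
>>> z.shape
(29, 7)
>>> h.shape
(29, 29)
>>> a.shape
(7, 37)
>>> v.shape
(19, 7, 17, 7)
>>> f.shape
(29, 7)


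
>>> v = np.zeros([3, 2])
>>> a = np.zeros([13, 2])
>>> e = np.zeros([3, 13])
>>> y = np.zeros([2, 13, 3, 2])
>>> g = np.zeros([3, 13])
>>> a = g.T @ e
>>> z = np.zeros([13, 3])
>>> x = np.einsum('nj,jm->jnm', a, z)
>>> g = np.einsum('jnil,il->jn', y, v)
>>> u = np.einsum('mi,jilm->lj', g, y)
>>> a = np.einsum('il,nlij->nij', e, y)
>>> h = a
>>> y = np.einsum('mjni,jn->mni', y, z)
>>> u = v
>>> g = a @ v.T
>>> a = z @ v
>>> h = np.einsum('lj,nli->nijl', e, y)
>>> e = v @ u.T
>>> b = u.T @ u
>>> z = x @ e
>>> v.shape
(3, 2)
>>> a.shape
(13, 2)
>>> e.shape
(3, 3)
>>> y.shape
(2, 3, 2)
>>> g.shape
(2, 3, 3)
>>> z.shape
(13, 13, 3)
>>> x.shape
(13, 13, 3)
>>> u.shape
(3, 2)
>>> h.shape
(2, 2, 13, 3)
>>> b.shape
(2, 2)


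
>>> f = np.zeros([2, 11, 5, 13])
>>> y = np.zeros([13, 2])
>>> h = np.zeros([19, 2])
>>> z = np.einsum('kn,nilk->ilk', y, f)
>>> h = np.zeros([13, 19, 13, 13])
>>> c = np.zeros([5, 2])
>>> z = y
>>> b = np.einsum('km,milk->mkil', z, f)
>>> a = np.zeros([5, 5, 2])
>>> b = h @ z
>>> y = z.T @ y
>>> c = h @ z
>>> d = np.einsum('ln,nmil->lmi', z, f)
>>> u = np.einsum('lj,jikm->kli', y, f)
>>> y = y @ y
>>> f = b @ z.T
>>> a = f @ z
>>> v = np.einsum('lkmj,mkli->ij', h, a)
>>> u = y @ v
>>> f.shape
(13, 19, 13, 13)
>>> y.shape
(2, 2)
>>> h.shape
(13, 19, 13, 13)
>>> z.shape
(13, 2)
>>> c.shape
(13, 19, 13, 2)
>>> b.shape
(13, 19, 13, 2)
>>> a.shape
(13, 19, 13, 2)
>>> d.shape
(13, 11, 5)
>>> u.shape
(2, 13)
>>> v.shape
(2, 13)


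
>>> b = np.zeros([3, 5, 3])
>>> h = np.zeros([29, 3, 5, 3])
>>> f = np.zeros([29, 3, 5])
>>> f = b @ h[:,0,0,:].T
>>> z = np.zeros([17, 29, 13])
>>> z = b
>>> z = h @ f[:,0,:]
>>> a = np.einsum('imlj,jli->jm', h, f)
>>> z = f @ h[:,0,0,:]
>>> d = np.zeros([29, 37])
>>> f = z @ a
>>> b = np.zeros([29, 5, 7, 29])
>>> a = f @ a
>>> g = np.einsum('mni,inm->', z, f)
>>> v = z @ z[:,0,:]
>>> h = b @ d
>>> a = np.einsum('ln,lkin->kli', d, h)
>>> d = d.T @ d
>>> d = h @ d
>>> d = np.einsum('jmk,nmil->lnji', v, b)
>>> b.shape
(29, 5, 7, 29)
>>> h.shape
(29, 5, 7, 37)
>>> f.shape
(3, 5, 3)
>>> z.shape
(3, 5, 3)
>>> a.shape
(5, 29, 7)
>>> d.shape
(29, 29, 3, 7)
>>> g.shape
()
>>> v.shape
(3, 5, 3)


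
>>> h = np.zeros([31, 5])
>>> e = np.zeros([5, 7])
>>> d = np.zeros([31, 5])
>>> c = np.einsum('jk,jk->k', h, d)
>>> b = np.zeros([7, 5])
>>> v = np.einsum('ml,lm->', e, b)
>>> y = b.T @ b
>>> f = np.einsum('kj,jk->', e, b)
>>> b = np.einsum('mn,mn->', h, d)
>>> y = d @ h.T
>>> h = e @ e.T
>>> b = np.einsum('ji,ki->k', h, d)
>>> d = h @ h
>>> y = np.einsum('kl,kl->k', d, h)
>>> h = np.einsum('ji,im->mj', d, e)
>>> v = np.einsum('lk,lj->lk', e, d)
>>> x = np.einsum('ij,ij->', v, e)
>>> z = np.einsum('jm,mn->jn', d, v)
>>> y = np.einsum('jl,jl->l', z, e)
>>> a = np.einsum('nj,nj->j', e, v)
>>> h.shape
(7, 5)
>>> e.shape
(5, 7)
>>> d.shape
(5, 5)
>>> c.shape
(5,)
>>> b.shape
(31,)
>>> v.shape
(5, 7)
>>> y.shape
(7,)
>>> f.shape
()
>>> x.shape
()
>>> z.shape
(5, 7)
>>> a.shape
(7,)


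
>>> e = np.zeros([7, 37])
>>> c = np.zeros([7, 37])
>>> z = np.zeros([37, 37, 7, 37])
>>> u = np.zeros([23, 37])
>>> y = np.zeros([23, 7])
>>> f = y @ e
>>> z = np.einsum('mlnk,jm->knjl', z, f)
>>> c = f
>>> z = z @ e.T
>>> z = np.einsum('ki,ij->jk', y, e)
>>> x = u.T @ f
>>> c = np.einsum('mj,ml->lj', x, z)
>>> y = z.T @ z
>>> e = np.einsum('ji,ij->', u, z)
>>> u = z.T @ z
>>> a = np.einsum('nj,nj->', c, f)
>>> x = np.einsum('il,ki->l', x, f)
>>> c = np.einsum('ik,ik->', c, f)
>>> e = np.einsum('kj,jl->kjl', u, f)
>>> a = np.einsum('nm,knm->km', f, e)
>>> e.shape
(23, 23, 37)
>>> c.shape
()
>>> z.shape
(37, 23)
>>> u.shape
(23, 23)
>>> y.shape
(23, 23)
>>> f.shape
(23, 37)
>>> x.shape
(37,)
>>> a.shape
(23, 37)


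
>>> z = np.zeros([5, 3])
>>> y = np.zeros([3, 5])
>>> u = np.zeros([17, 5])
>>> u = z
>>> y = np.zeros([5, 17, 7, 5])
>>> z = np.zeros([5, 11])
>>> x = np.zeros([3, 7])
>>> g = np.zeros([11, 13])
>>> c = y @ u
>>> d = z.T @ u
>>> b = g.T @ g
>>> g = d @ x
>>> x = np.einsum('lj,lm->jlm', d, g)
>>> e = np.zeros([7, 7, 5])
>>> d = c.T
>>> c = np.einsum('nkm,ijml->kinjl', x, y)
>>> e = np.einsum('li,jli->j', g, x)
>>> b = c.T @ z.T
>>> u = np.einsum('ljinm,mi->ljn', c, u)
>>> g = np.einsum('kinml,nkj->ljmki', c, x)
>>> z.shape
(5, 11)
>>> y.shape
(5, 17, 7, 5)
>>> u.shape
(11, 5, 17)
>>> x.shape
(3, 11, 7)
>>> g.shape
(5, 7, 17, 11, 5)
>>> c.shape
(11, 5, 3, 17, 5)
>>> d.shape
(3, 7, 17, 5)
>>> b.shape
(5, 17, 3, 5, 5)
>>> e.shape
(3,)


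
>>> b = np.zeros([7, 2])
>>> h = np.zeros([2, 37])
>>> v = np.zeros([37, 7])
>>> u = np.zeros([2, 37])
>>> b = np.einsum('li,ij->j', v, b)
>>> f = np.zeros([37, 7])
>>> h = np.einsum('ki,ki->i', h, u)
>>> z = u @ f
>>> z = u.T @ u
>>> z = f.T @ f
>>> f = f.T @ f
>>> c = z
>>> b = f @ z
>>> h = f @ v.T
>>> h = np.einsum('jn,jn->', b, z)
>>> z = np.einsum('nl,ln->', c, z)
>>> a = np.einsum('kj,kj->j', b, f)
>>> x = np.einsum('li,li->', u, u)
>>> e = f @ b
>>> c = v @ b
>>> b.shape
(7, 7)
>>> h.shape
()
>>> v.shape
(37, 7)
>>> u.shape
(2, 37)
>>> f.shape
(7, 7)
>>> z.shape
()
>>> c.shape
(37, 7)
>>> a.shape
(7,)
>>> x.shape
()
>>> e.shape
(7, 7)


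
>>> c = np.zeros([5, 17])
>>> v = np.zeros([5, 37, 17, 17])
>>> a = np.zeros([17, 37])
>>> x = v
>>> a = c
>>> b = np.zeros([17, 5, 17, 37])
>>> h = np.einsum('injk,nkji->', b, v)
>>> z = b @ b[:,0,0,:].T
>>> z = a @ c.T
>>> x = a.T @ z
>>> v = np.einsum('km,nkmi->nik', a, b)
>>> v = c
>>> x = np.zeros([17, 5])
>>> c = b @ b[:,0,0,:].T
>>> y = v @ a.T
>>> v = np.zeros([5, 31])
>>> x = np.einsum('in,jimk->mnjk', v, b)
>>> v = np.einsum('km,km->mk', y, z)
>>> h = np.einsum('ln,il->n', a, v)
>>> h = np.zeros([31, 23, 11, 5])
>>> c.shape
(17, 5, 17, 17)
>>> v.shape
(5, 5)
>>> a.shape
(5, 17)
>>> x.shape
(17, 31, 17, 37)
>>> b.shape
(17, 5, 17, 37)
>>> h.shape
(31, 23, 11, 5)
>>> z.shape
(5, 5)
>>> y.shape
(5, 5)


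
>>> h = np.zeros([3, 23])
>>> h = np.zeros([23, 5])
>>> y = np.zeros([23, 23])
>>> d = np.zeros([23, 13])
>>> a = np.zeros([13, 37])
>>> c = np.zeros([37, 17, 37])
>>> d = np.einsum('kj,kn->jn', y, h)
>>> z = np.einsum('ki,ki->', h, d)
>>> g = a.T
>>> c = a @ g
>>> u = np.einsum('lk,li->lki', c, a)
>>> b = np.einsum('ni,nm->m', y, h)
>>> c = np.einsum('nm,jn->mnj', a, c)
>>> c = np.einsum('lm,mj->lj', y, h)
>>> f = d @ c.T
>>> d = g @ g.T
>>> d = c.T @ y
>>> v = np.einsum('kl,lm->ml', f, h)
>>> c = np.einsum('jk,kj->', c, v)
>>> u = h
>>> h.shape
(23, 5)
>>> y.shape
(23, 23)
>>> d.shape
(5, 23)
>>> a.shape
(13, 37)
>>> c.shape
()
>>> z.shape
()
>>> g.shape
(37, 13)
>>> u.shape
(23, 5)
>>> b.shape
(5,)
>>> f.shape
(23, 23)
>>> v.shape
(5, 23)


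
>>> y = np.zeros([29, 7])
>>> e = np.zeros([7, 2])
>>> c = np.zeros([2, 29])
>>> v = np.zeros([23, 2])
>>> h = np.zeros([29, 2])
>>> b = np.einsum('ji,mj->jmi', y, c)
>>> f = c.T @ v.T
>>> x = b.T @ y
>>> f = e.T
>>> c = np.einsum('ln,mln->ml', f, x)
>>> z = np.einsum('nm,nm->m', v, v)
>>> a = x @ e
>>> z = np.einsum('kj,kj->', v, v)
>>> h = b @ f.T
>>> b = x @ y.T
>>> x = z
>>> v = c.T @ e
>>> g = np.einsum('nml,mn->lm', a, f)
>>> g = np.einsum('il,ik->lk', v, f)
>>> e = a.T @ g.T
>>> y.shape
(29, 7)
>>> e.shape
(2, 2, 2)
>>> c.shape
(7, 2)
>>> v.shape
(2, 2)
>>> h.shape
(29, 2, 2)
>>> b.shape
(7, 2, 29)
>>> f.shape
(2, 7)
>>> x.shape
()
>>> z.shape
()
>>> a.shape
(7, 2, 2)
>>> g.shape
(2, 7)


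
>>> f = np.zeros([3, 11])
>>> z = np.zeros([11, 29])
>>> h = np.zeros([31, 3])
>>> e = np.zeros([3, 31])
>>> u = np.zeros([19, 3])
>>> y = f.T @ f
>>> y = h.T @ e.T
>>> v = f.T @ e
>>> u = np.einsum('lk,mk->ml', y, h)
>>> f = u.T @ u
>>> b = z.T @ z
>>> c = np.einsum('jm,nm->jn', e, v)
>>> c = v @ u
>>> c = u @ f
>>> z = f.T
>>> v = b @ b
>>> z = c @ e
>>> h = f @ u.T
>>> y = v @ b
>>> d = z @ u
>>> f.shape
(3, 3)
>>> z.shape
(31, 31)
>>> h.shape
(3, 31)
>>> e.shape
(3, 31)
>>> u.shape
(31, 3)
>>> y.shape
(29, 29)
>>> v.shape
(29, 29)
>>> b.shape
(29, 29)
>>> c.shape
(31, 3)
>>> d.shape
(31, 3)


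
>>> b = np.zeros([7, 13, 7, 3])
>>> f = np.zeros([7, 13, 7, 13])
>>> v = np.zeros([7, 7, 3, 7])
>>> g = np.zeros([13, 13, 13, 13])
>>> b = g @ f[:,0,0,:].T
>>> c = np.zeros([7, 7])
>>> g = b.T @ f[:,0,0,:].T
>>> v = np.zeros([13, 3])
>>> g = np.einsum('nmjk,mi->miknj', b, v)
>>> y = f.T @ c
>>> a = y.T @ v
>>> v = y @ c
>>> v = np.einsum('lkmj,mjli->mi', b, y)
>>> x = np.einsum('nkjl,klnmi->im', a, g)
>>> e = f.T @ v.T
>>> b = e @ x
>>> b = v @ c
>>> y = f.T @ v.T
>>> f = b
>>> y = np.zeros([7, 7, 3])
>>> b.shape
(13, 7)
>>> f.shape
(13, 7)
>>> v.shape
(13, 7)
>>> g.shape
(13, 3, 7, 13, 13)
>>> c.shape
(7, 7)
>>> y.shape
(7, 7, 3)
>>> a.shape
(7, 13, 7, 3)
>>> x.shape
(13, 13)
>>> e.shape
(13, 7, 13, 13)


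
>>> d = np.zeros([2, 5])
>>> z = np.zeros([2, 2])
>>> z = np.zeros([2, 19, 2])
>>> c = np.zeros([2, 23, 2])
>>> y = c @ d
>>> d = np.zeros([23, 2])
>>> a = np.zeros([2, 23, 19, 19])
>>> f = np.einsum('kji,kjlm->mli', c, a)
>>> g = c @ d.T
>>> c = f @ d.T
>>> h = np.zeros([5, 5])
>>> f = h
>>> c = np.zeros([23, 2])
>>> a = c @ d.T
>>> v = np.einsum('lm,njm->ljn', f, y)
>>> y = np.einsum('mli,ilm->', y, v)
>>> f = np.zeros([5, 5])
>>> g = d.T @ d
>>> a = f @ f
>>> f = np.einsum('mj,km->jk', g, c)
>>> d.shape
(23, 2)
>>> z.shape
(2, 19, 2)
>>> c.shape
(23, 2)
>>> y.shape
()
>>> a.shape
(5, 5)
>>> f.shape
(2, 23)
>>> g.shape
(2, 2)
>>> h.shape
(5, 5)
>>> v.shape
(5, 23, 2)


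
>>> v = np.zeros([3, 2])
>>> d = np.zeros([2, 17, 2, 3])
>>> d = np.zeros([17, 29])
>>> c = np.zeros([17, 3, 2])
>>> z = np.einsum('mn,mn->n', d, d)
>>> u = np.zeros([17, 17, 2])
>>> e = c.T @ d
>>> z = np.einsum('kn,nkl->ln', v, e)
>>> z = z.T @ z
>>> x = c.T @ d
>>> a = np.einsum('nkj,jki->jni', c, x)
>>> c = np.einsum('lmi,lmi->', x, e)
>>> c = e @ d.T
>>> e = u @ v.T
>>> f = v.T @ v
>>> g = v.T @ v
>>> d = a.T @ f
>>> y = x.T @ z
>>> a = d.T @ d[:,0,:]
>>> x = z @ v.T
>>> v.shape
(3, 2)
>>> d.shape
(29, 17, 2)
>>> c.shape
(2, 3, 17)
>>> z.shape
(2, 2)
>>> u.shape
(17, 17, 2)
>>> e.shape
(17, 17, 3)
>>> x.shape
(2, 3)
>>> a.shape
(2, 17, 2)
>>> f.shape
(2, 2)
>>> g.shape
(2, 2)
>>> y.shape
(29, 3, 2)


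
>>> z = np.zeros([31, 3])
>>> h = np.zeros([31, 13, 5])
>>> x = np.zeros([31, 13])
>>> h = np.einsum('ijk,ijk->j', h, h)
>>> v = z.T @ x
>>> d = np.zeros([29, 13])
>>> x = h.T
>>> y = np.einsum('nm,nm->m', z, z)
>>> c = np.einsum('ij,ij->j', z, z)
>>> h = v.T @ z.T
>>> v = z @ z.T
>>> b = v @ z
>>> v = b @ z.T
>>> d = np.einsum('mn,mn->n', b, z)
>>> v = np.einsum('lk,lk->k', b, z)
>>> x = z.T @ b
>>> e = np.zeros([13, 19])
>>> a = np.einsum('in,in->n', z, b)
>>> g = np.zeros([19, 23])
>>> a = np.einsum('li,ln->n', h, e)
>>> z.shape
(31, 3)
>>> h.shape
(13, 31)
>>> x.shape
(3, 3)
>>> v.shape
(3,)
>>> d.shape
(3,)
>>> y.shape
(3,)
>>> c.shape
(3,)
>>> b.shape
(31, 3)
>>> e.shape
(13, 19)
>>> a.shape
(19,)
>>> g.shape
(19, 23)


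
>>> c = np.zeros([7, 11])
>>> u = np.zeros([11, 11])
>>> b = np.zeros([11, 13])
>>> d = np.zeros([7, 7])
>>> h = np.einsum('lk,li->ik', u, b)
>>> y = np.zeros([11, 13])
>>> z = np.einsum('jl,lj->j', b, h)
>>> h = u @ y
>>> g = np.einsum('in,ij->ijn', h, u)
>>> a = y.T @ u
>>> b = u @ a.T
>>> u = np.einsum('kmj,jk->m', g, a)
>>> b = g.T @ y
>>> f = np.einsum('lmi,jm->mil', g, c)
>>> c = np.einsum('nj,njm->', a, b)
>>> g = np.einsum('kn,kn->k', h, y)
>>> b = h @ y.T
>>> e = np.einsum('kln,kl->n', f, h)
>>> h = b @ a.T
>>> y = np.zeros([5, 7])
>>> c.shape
()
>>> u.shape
(11,)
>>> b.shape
(11, 11)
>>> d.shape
(7, 7)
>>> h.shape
(11, 13)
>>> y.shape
(5, 7)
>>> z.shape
(11,)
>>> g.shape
(11,)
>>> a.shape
(13, 11)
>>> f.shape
(11, 13, 11)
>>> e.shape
(11,)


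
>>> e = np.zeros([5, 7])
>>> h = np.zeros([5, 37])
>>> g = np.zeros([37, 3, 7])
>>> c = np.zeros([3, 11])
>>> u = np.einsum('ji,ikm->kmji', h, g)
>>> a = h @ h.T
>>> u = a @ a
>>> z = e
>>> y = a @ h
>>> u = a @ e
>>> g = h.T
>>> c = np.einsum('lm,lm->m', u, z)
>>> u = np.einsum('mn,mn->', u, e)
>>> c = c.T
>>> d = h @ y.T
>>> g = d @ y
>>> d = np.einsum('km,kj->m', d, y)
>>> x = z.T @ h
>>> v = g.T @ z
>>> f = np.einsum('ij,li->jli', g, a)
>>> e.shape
(5, 7)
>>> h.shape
(5, 37)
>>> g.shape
(5, 37)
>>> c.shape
(7,)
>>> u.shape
()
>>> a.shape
(5, 5)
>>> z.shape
(5, 7)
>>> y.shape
(5, 37)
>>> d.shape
(5,)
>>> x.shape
(7, 37)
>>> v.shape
(37, 7)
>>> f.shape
(37, 5, 5)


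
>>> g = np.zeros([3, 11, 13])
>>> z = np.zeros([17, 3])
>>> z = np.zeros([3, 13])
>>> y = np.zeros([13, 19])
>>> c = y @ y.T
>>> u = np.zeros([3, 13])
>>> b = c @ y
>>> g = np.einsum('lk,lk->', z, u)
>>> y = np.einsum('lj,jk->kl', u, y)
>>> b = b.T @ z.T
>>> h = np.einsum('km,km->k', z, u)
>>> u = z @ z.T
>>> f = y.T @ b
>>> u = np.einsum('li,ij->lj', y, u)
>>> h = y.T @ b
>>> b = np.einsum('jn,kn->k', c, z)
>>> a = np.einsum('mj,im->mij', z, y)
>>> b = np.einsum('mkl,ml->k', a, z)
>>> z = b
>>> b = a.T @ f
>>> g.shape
()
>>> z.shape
(19,)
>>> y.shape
(19, 3)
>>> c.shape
(13, 13)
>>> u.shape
(19, 3)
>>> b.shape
(13, 19, 3)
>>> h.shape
(3, 3)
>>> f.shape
(3, 3)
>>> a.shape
(3, 19, 13)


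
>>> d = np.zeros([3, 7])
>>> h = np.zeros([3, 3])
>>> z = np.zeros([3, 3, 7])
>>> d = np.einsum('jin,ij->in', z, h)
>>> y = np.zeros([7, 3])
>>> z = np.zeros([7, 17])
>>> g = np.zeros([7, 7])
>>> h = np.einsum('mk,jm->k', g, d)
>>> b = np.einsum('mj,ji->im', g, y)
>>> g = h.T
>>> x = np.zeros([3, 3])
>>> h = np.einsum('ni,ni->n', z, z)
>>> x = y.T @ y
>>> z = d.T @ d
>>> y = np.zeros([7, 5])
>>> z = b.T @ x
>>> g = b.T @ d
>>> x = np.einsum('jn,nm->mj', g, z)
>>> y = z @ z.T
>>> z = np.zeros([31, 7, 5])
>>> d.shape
(3, 7)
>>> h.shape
(7,)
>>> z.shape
(31, 7, 5)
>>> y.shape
(7, 7)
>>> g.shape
(7, 7)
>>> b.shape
(3, 7)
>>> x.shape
(3, 7)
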